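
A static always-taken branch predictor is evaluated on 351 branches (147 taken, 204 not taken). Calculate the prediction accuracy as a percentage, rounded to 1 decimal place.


Predictor: always-taken
Correct predictions = 147
Accuracy = 147 / 351 * 100 = 41.9%

41.9


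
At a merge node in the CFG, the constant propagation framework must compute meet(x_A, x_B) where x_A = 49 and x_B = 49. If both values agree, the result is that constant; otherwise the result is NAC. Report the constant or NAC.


Meet operation: if both paths give the same constant, result is that constant; if they differ, result is NAC (not-a-constant).
Path A: 49, Path B: 49 -> equal
Result: constant -> 49

49


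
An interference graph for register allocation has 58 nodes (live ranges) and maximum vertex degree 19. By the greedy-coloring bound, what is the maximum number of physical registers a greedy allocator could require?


Greedy coloring never needs more than (max_degree + 1) colors: when coloring a vertex, at most max_degree neighbors are already colored.
Upper bound = 19 + 1 = 20

20


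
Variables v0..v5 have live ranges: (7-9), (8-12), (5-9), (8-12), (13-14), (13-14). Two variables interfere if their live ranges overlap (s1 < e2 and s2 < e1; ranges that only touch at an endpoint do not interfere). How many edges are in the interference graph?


Check all pairs for overlapping intervals.
Two intervals (s1,e1) and (s2,e2) overlap if s1 < e2 and s2 < e1.
v0 (7-9) vs v1..v5: overlaps v1, v2, v3 -> 3
v1 (8-12) vs v2..v5: overlaps v2, v3 -> 2
v2 (5-9) vs v3..v5: overlaps v3 -> 1
v3 (8-12) vs v4..v5: overlaps none -> 0
v4 (13-14) vs v5: overlaps v5 -> 1
Total overlapping pairs = 3 + 2 + 1 + 0 + 1 = 7

7


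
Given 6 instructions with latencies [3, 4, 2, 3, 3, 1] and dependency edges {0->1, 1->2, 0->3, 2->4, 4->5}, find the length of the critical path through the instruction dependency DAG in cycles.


Compute longest path through dependency graph: dist(Ik) = max over predecessors of dist + latency(Ik).
dist(I0) = latency 3 = 3
dist(I1) = dist(I0) + 4 = 3 + 4 = 7
dist(I2) = dist(I1) + 2 = 7 + 2 = 9
dist(I3) = dist(I0) + 3 = 3 + 3 = 6
dist(I4) = dist(I2) + 3 = 9 + 3 = 12
dist(I5) = dist(I4) + 1 = 12 + 1 = 13
Critical path = max dist = 13

13


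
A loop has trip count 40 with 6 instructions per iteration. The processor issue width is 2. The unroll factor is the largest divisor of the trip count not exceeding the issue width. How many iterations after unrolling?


Largest divisor of 40 <= 2 is 2
New iterations = 40 / 2 = 20

20


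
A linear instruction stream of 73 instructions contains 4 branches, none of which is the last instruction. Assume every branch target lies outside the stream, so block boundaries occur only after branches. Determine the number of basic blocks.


With no in-sequence branch targets, the leaders are the first instruction plus the instruction after each branch.
Number of basic blocks = branches + 1
= 4 + 1 = 5

5


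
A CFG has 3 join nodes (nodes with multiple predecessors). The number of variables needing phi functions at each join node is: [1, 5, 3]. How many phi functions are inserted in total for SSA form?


Total phi functions = sum of phi functions at each join node
= 1 + 5 + 3 = 9

9


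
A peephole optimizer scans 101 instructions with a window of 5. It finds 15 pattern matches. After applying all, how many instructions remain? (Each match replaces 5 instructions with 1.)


Each match removes 4 instructions.
Total removed = 15 * 4 = 60
Remaining = 101 - 60 = 41

41


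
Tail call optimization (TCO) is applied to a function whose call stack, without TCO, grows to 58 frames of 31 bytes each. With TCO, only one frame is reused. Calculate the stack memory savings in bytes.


Without TCO: 58 * 31 = 1798 bytes
With TCO: reuse 1 frame = 31 bytes
Savings = 1798 - 31 = 1767

1767


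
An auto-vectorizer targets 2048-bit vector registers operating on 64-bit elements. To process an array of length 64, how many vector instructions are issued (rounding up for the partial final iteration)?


Width = 2048 / 64 = 32 elements per vector op
Iterations = ceil(64 / 32) = 2

2


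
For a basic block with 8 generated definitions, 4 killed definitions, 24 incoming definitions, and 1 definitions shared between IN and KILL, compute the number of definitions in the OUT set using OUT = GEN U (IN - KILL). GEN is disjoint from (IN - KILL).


IN - KILL: 24 - 1 = 23 surviving definitions
OUT = GEN + surviving = 8 + 23 = 31

31


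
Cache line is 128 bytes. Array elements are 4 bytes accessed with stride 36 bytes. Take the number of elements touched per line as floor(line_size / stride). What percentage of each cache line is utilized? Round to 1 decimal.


Elements per cache line = floor(128 / 36) = 3
Bytes used = 3 * 4 = 12
Utilization = 12 / 128 * 100 = 9.4%

9.4


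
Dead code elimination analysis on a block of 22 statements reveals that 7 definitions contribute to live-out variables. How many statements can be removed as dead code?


Dead code = total statements - live definitions
= 22 - 7 = 15

15


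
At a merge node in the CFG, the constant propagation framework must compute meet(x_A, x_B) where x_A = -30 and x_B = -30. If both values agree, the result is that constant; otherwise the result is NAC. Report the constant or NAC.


Meet operation: if both paths give the same constant, result is that constant; if they differ, result is NAC (not-a-constant).
Path A: -30, Path B: -30 -> equal
Result: constant -> -30

-30


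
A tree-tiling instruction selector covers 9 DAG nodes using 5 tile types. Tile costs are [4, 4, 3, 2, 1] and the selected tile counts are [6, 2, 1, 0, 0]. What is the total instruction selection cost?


Total cost = sum(count_i * cost_i)
= 6*4 + 2*4 + 1*3 + 0*2 + 0*1
= 35

35


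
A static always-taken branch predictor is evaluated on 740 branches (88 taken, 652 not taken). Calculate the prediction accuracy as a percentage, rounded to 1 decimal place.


Predictor: always-taken
Correct predictions = 88
Accuracy = 88 / 740 * 100 = 11.9%

11.9


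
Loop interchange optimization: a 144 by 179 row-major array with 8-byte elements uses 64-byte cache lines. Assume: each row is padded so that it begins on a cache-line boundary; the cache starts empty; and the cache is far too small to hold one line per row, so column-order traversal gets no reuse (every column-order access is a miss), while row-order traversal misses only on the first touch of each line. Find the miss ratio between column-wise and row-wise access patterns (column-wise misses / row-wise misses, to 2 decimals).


Each row occupies 179 * 8 = 1432 bytes and starts on a line boundary, so it spans ceil(1432 / 64) = 23 cache lines.
Row-major traversal misses (one per line touched): 144 * ceil(179 * 8 / 64) = 3312
Column-major traversal misses (no reuse, every access misses): 144 * 179 = 25776
Ratio = 25776 / 3312 = 7.78

7.78


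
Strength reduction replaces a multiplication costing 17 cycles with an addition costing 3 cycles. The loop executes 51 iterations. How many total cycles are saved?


Per-iteration saving = 17 - 3 = 14
Total saved = 51 * 14 = 714

714


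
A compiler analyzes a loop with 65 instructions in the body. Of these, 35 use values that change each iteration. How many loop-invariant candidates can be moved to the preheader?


Invariant candidates = total - loop-dependent
= 65 - 35 = 30

30


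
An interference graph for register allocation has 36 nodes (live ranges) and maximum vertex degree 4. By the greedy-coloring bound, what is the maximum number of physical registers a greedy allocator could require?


Greedy coloring never needs more than (max_degree + 1) colors: when coloring a vertex, at most max_degree neighbors are already colored.
Upper bound = 4 + 1 = 5

5


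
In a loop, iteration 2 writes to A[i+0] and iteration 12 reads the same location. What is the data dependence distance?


Distance = read iteration - write iteration
= 12 - 2 = 10

10


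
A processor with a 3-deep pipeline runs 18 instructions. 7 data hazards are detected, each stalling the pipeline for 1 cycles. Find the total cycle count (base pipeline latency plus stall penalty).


Base cycles = 3 + 18 - 1 = 20
Total stalls = 7 * 1 = 7
Total = 20 + 7 = 27

27


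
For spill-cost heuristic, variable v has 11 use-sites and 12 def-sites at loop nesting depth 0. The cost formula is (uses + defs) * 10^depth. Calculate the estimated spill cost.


uses + defs = 11 + 12 = 23
10^0 = 1
Spill cost = 23 * 1 = 23

23


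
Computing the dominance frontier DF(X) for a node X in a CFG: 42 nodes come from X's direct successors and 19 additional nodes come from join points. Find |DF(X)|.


DF(X) = direct successor contributions + join point contributions
= 42 + 19 = 61

61


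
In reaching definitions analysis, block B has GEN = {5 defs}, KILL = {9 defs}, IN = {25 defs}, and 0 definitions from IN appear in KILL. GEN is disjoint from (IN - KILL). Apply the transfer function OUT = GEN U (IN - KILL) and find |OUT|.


IN - KILL: 25 - 0 = 25 surviving definitions
OUT = GEN + surviving = 5 + 25 = 30

30


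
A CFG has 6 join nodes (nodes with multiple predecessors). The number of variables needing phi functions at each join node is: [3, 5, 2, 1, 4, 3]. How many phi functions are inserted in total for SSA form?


Total phi functions = sum of phi functions at each join node
= 3 + 5 + 2 + 1 + 4 + 3 = 18

18


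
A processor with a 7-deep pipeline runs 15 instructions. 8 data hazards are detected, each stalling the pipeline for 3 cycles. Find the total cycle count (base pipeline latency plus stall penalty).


Base cycles = 7 + 15 - 1 = 21
Total stalls = 8 * 3 = 24
Total = 21 + 24 = 45

45


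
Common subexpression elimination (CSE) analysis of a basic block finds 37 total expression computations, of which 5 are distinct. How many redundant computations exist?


CSE count = total expressions - unique expressions
= 37 - 5 = 32

32


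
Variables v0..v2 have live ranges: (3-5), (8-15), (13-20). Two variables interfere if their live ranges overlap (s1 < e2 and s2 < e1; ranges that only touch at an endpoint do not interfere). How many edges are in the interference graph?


Check all pairs for overlapping intervals.
Two intervals (s1,e1) and (s2,e2) overlap if s1 < e2 and s2 < e1.
v0 (3-5) vs v1..v2: overlaps none -> 0
v1 (8-15) vs v2: overlaps v2 -> 1
Total overlapping pairs = 0 + 1 = 1

1


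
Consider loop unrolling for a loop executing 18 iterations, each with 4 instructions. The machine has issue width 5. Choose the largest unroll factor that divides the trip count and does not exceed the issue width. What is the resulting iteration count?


Largest divisor of 18 <= 5 is 3
New iterations = 18 / 3 = 6

6


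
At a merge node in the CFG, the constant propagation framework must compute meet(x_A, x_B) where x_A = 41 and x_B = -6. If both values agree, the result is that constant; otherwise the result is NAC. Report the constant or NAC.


Meet operation: if both paths give the same constant, result is that constant; if they differ, result is NAC (not-a-constant).
Path A: 41, Path B: -6 -> differ
Result: not-a-constant -> NAC

NAC


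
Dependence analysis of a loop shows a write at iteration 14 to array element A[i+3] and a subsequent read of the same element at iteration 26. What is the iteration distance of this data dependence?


Distance = read iteration - write iteration
= 26 - 14 = 12

12


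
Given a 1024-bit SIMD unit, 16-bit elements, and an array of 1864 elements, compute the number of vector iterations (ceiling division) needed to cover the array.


Width = 1024 / 16 = 64 elements per vector op
Iterations = ceil(1864 / 64) = 30

30


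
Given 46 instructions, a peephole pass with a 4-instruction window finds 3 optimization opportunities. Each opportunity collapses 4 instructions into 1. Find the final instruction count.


Each match removes 3 instructions.
Total removed = 3 * 3 = 9
Remaining = 46 - 9 = 37

37


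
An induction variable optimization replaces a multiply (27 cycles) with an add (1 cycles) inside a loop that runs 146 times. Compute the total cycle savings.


Per-iteration saving = 27 - 1 = 26
Total saved = 146 * 26 = 3796

3796


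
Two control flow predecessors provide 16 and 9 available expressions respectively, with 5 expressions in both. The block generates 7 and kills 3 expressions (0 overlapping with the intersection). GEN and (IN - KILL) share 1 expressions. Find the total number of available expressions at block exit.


IN = intersection of predecessors = 5
IN - KILL = 5 - 0 = 5
|OUT| = |GEN| + |IN - KILL| - |GEN ∩ (IN - KILL)| = 7 + 5 - 1 = 11

11


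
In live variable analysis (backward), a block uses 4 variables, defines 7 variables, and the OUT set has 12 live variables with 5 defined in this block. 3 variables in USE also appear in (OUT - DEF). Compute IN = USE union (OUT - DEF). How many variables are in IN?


OUT - DEF: 12 - 5 = 7
|IN| = |USE| + |OUT - DEF| - |USE ∩ (OUT - DEF)| = 4 + 7 - 3 = 8

8


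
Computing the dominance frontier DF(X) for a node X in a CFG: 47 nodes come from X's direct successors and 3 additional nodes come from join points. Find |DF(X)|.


DF(X) = direct successor contributions + join point contributions
= 47 + 3 = 50

50


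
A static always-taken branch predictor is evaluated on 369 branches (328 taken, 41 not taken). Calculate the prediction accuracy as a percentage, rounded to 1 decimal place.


Predictor: always-taken
Correct predictions = 328
Accuracy = 328 / 369 * 100 = 88.9%

88.9


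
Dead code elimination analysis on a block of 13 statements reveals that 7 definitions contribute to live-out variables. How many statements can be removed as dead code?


Dead code = total statements - live definitions
= 13 - 7 = 6

6


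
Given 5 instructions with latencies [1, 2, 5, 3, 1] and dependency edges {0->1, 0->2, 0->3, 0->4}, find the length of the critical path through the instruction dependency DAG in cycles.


Compute longest path through dependency graph: dist(Ik) = max over predecessors of dist + latency(Ik).
dist(I0) = latency 1 = 1
dist(I1) = dist(I0) + 2 = 1 + 2 = 3
dist(I2) = dist(I0) + 5 = 1 + 5 = 6
dist(I3) = dist(I0) + 3 = 1 + 3 = 4
dist(I4) = dist(I0) + 1 = 1 + 1 = 2
Critical path = max dist = 6

6


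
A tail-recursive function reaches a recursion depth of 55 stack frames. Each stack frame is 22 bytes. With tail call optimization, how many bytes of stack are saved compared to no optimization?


Without TCO: 55 * 22 = 1210 bytes
With TCO: reuse 1 frame = 22 bytes
Savings = 1210 - 22 = 1188

1188


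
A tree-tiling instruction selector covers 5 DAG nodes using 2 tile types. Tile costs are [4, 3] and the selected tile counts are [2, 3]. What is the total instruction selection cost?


Total cost = sum(count_i * cost_i)
= 2*4 + 3*3
= 17

17


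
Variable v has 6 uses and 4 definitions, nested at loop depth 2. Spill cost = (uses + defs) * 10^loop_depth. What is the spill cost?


uses + defs = 6 + 4 = 10
10^2 = 100
Spill cost = 10 * 100 = 1000

1000


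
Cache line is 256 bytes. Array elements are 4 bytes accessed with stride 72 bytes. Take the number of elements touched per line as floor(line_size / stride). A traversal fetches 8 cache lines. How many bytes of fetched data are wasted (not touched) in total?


Elements per line = floor(256 / 72) = 3
Bytes used per line = 3 * 4 = 12
Wasted per line = 256 - 12 = 244
Total wasted = 244 * 8 = 1952

1952


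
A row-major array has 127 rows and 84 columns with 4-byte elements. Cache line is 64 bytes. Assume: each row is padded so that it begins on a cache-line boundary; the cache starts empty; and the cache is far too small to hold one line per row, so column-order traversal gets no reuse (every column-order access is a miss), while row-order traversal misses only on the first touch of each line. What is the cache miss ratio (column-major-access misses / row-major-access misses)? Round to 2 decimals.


Each row occupies 84 * 4 = 336 bytes and starts on a line boundary, so it spans ceil(336 / 64) = 6 cache lines.
Row-major traversal misses (one per line touched): 127 * ceil(84 * 4 / 64) = 762
Column-major traversal misses (no reuse, every access misses): 127 * 84 = 10668
Ratio = 10668 / 762 = 14.0

14.0


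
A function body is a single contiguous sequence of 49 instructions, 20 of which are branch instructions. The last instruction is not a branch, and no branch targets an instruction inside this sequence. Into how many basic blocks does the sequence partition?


With no in-sequence branch targets, the leaders are the first instruction plus the instruction after each branch.
Number of basic blocks = branches + 1
= 20 + 1 = 21

21


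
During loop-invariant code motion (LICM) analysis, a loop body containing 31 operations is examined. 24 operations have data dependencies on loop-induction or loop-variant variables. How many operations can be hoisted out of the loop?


Invariant candidates = total - loop-dependent
= 31 - 24 = 7

7


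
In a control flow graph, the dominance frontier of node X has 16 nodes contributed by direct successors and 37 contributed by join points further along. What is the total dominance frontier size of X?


DF(X) = direct successor contributions + join point contributions
= 16 + 37 = 53

53


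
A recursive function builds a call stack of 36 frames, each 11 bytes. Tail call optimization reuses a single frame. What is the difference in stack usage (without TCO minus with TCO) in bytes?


Without TCO: 36 * 11 = 396 bytes
With TCO: reuse 1 frame = 11 bytes
Savings = 396 - 11 = 385

385


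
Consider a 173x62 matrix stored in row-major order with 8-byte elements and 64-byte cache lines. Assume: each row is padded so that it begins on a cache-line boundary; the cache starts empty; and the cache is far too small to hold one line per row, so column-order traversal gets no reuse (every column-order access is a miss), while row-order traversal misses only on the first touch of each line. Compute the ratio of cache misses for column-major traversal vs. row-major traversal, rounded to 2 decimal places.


Each row occupies 62 * 8 = 496 bytes and starts on a line boundary, so it spans ceil(496 / 64) = 8 cache lines.
Row-major traversal misses (one per line touched): 173 * ceil(62 * 8 / 64) = 1384
Column-major traversal misses (no reuse, every access misses): 173 * 62 = 10726
Ratio = 10726 / 1384 = 7.75

7.75


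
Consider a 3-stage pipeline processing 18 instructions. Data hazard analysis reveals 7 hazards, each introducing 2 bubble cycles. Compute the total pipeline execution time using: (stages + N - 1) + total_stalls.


Base cycles = 3 + 18 - 1 = 20
Total stalls = 7 * 2 = 14
Total = 20 + 14 = 34

34


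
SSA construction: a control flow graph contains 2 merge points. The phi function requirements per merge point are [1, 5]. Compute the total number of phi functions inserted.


Total phi functions = sum of phi functions at each join node
= 1 + 5 = 6

6


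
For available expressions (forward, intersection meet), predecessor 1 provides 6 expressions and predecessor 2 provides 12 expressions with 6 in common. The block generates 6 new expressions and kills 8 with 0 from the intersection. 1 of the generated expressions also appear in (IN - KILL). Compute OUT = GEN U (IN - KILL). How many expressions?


IN = intersection of predecessors = 6
IN - KILL = 6 - 0 = 6
|OUT| = |GEN| + |IN - KILL| - |GEN ∩ (IN - KILL)| = 6 + 6 - 1 = 11

11


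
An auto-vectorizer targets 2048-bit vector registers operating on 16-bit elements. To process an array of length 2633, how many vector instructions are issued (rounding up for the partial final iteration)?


Width = 2048 / 16 = 128 elements per vector op
Iterations = ceil(2633 / 128) = 21

21


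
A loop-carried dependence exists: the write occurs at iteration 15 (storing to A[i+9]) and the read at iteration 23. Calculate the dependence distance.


Distance = read iteration - write iteration
= 23 - 15 = 8

8


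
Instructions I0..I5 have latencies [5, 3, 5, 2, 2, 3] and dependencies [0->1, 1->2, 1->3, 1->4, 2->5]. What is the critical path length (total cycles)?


Compute longest path through dependency graph: dist(Ik) = max over predecessors of dist + latency(Ik).
dist(I0) = latency 5 = 5
dist(I1) = dist(I0) + 3 = 5 + 3 = 8
dist(I2) = dist(I1) + 5 = 8 + 5 = 13
dist(I3) = dist(I1) + 2 = 8 + 2 = 10
dist(I4) = dist(I1) + 2 = 8 + 2 = 10
dist(I5) = dist(I2) + 3 = 13 + 3 = 16
Critical path = max dist = 16

16


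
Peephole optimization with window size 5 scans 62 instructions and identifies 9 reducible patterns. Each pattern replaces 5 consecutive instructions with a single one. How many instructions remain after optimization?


Each match removes 4 instructions.
Total removed = 9 * 4 = 36
Remaining = 62 - 36 = 26

26


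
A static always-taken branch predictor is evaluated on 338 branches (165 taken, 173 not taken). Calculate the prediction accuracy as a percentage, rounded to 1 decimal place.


Predictor: always-taken
Correct predictions = 165
Accuracy = 165 / 338 * 100 = 48.8%

48.8


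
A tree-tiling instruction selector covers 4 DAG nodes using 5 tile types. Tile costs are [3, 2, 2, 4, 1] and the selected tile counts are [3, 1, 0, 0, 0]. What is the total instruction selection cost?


Total cost = sum(count_i * cost_i)
= 3*3 + 1*2 + 0*2 + 0*4 + 0*1
= 11

11


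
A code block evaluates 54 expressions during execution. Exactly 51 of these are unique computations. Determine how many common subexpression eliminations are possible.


CSE count = total expressions - unique expressions
= 54 - 51 = 3

3


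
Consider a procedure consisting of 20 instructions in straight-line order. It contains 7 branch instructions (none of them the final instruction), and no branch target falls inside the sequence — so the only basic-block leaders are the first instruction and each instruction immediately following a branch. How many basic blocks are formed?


With no in-sequence branch targets, the leaders are the first instruction plus the instruction after each branch.
Number of basic blocks = branches + 1
= 7 + 1 = 8

8


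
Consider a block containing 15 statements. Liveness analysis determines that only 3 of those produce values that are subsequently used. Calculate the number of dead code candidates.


Dead code = total statements - live definitions
= 15 - 3 = 12

12


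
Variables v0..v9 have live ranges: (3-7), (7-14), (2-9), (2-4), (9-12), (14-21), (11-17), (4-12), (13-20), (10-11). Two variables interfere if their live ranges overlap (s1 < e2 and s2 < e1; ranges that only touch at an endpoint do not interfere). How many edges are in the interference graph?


Check all pairs for overlapping intervals.
Two intervals (s1,e1) and (s2,e2) overlap if s1 < e2 and s2 < e1.
v0 (3-7) vs v1..v9: overlaps v2, v3, v7 -> 3
v1 (7-14) vs v2..v9: overlaps v2, v4, v6, v7, v8, v9 -> 6
v2 (2-9) vs v3..v9: overlaps v3, v7 -> 2
v3 (2-4) vs v4..v9: overlaps none -> 0
v4 (9-12) vs v5..v9: overlaps v6, v7, v9 -> 3
v5 (14-21) vs v6..v9: overlaps v6, v8 -> 2
v6 (11-17) vs v7..v9: overlaps v7, v8 -> 2
v7 (4-12) vs v8..v9: overlaps v9 -> 1
v8 (13-20) vs v9: overlaps none -> 0
Total overlapping pairs = 3 + 6 + 2 + 0 + 3 + 2 + 2 + 1 + 0 = 19

19


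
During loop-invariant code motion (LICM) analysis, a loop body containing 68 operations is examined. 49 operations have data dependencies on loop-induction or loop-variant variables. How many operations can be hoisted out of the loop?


Invariant candidates = total - loop-dependent
= 68 - 49 = 19

19


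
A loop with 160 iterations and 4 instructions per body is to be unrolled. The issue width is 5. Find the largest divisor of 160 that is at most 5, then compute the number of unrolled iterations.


Largest divisor of 160 <= 5 is 5
New iterations = 160 / 5 = 32

32


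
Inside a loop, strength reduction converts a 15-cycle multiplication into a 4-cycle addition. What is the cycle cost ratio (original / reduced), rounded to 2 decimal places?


Ratio = mult_cost / add_cost = 15 / 4 = 3.75

3.75


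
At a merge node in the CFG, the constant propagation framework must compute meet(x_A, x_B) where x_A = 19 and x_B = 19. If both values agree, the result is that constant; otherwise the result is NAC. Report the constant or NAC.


Meet operation: if both paths give the same constant, result is that constant; if they differ, result is NAC (not-a-constant).
Path A: 19, Path B: 19 -> equal
Result: constant -> 19

19


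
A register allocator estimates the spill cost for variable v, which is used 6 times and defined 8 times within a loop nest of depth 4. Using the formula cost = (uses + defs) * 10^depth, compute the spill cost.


uses + defs = 6 + 8 = 14
10^4 = 10000
Spill cost = 14 * 10000 = 140000

140000


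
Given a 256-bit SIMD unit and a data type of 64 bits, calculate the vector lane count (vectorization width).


Width = SIMD bits / data type bits
= 256 / 64 = 4

4


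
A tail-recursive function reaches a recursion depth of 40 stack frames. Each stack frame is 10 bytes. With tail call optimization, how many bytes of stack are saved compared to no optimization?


Without TCO: 40 * 10 = 400 bytes
With TCO: reuse 1 frame = 10 bytes
Savings = 400 - 10 = 390

390


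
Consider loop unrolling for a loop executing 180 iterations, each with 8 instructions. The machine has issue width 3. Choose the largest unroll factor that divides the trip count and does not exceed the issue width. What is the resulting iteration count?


Largest divisor of 180 <= 3 is 3
New iterations = 180 / 3 = 60

60


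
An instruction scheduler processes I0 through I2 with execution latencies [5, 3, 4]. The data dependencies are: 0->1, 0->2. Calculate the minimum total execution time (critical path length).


Compute longest path through dependency graph: dist(Ik) = max over predecessors of dist + latency(Ik).
dist(I0) = latency 5 = 5
dist(I1) = dist(I0) + 3 = 5 + 3 = 8
dist(I2) = dist(I0) + 4 = 5 + 4 = 9
Critical path = max dist = 9

9


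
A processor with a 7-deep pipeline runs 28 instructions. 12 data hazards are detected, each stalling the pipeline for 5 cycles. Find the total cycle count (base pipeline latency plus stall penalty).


Base cycles = 7 + 28 - 1 = 34
Total stalls = 12 * 5 = 60
Total = 34 + 60 = 94

94


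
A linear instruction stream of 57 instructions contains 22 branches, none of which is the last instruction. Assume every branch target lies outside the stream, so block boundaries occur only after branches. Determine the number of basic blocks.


With no in-sequence branch targets, the leaders are the first instruction plus the instruction after each branch.
Number of basic blocks = branches + 1
= 22 + 1 = 23

23


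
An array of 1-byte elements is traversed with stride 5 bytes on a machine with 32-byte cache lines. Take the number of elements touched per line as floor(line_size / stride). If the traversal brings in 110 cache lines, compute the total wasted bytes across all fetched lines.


Elements per line = floor(32 / 5) = 6
Bytes used per line = 6 * 1 = 6
Wasted per line = 32 - 6 = 26
Total wasted = 26 * 110 = 2860

2860


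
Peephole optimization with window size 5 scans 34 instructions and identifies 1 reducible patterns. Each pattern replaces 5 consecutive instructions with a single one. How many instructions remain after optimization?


Each match removes 4 instructions.
Total removed = 1 * 4 = 4
Remaining = 34 - 4 = 30

30


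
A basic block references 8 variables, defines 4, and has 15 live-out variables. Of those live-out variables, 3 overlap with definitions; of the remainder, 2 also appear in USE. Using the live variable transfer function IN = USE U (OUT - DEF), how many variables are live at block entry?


OUT - DEF: 15 - 3 = 12
|IN| = |USE| + |OUT - DEF| - |USE ∩ (OUT - DEF)| = 8 + 12 - 2 = 18

18


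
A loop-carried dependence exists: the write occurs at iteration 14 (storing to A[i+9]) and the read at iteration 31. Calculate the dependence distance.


Distance = read iteration - write iteration
= 31 - 14 = 17

17


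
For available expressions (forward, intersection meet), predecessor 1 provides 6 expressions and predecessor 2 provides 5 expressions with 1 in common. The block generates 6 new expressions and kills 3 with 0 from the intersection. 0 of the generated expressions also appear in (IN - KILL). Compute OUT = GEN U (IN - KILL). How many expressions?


IN = intersection of predecessors = 1
IN - KILL = 1 - 0 = 1
|OUT| = |GEN| + |IN - KILL| - |GEN ∩ (IN - KILL)| = 6 + 1 - 0 = 7

7


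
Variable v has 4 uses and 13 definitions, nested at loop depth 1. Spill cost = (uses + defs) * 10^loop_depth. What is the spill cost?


uses + defs = 4 + 13 = 17
10^1 = 10
Spill cost = 17 * 10 = 170

170


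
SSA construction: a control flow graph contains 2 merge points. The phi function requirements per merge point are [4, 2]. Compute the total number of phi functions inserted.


Total phi functions = sum of phi functions at each join node
= 4 + 2 = 6

6


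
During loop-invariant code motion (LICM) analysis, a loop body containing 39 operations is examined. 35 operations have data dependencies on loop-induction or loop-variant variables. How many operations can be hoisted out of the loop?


Invariant candidates = total - loop-dependent
= 39 - 35 = 4

4


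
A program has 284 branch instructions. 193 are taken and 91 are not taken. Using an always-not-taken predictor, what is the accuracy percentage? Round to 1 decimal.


Predictor: always-not-taken
Correct predictions = 91
Accuracy = 91 / 284 * 100 = 32.0%

32.0


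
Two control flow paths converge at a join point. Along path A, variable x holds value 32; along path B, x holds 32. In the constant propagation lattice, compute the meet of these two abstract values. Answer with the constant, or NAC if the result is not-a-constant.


Meet operation: if both paths give the same constant, result is that constant; if they differ, result is NAC (not-a-constant).
Path A: 32, Path B: 32 -> equal
Result: constant -> 32

32


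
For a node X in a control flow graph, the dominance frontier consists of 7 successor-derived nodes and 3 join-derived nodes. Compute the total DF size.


DF(X) = direct successor contributions + join point contributions
= 7 + 3 = 10

10


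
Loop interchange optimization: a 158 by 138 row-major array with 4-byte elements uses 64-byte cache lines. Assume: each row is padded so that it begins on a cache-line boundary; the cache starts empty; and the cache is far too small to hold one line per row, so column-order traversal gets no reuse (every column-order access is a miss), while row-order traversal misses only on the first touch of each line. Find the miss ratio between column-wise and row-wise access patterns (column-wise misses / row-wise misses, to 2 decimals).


Each row occupies 138 * 4 = 552 bytes and starts on a line boundary, so it spans ceil(552 / 64) = 9 cache lines.
Row-major traversal misses (one per line touched): 158 * ceil(138 * 4 / 64) = 1422
Column-major traversal misses (no reuse, every access misses): 158 * 138 = 21804
Ratio = 21804 / 1422 = 15.33

15.33


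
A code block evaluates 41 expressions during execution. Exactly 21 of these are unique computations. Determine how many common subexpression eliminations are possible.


CSE count = total expressions - unique expressions
= 41 - 21 = 20

20


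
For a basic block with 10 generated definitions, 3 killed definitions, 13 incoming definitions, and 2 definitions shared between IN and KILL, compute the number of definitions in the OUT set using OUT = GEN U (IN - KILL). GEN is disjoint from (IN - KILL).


IN - KILL: 13 - 2 = 11 surviving definitions
OUT = GEN + surviving = 10 + 11 = 21

21


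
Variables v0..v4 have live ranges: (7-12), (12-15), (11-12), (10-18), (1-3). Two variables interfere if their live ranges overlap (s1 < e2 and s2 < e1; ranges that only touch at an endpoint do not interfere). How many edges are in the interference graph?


Check all pairs for overlapping intervals.
Two intervals (s1,e1) and (s2,e2) overlap if s1 < e2 and s2 < e1.
v0 (7-12) vs v1..v4: overlaps v2, v3 -> 2
v1 (12-15) vs v2..v4: overlaps v3 -> 1
v2 (11-12) vs v3..v4: overlaps v3 -> 1
v3 (10-18) vs v4: overlaps none -> 0
Total overlapping pairs = 2 + 1 + 1 + 0 = 4

4


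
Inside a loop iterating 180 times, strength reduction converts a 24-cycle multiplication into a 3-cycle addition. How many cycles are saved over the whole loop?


Per-iteration saving = 24 - 3 = 21
Total saved = 180 * 21 = 3780

3780


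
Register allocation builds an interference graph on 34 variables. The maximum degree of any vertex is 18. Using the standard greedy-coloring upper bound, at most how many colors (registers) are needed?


Greedy coloring never needs more than (max_degree + 1) colors: when coloring a vertex, at most max_degree neighbors are already colored.
Upper bound = 18 + 1 = 19

19


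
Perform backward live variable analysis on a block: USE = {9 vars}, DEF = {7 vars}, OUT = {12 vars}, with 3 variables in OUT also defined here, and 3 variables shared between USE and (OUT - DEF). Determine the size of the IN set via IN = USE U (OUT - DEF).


OUT - DEF: 12 - 3 = 9
|IN| = |USE| + |OUT - DEF| - |USE ∩ (OUT - DEF)| = 9 + 9 - 3 = 15

15


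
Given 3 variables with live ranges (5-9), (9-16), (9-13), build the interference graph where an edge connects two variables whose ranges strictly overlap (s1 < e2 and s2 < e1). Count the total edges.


Check all pairs for overlapping intervals.
Two intervals (s1,e1) and (s2,e2) overlap if s1 < e2 and s2 < e1.
v0 (5-9) vs v1..v2: overlaps none -> 0
v1 (9-16) vs v2: overlaps v2 -> 1
Total overlapping pairs = 0 + 1 = 1

1


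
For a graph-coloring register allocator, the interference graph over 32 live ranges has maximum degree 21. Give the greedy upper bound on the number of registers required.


Greedy coloring never needs more than (max_degree + 1) colors: when coloring a vertex, at most max_degree neighbors are already colored.
Upper bound = 21 + 1 = 22

22


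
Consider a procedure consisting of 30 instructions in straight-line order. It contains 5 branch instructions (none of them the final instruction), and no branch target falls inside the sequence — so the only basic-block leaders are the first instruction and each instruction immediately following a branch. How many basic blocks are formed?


With no in-sequence branch targets, the leaders are the first instruction plus the instruction after each branch.
Number of basic blocks = branches + 1
= 5 + 1 = 6

6


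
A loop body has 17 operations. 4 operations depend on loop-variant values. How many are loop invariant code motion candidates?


Invariant candidates = total - loop-dependent
= 17 - 4 = 13

13


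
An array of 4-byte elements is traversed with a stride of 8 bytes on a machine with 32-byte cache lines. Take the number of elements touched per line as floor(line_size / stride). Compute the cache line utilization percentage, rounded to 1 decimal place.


Elements per cache line = floor(32 / 8) = 4
Bytes used = 4 * 4 = 16
Utilization = 16 / 32 * 100 = 50.0%

50.0


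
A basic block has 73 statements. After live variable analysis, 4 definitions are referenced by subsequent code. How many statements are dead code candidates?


Dead code = total statements - live definitions
= 73 - 4 = 69

69


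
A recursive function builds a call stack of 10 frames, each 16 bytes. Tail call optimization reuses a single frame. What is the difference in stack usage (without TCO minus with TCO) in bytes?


Without TCO: 10 * 16 = 160 bytes
With TCO: reuse 1 frame = 16 bytes
Savings = 160 - 16 = 144

144


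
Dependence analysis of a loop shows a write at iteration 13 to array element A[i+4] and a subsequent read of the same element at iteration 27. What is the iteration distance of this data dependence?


Distance = read iteration - write iteration
= 27 - 13 = 14

14


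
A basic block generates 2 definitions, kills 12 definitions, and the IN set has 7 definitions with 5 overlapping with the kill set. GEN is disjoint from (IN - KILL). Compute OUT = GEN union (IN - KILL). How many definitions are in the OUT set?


IN - KILL: 7 - 5 = 2 surviving definitions
OUT = GEN + surviving = 2 + 2 = 4

4


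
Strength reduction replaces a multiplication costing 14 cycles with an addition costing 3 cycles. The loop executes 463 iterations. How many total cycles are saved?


Per-iteration saving = 14 - 3 = 11
Total saved = 463 * 11 = 5093

5093


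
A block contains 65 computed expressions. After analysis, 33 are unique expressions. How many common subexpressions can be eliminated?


CSE count = total expressions - unique expressions
= 65 - 33 = 32

32


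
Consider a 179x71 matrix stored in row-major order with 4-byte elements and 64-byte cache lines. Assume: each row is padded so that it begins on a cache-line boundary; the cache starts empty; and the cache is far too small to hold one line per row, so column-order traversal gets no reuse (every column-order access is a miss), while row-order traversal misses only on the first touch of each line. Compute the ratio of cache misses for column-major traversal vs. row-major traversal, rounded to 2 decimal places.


Each row occupies 71 * 4 = 284 bytes and starts on a line boundary, so it spans ceil(284 / 64) = 5 cache lines.
Row-major traversal misses (one per line touched): 179 * ceil(71 * 4 / 64) = 895
Column-major traversal misses (no reuse, every access misses): 179 * 71 = 12709
Ratio = 12709 / 895 = 14.2

14.2


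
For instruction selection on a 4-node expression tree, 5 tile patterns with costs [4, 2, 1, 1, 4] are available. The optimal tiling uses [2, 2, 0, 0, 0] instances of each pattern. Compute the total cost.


Total cost = sum(count_i * cost_i)
= 2*4 + 2*2 + 0*1 + 0*1 + 0*4
= 12

12


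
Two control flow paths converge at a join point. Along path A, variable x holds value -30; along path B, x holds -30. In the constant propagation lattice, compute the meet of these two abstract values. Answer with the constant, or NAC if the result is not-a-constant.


Meet operation: if both paths give the same constant, result is that constant; if they differ, result is NAC (not-a-constant).
Path A: -30, Path B: -30 -> equal
Result: constant -> -30

-30


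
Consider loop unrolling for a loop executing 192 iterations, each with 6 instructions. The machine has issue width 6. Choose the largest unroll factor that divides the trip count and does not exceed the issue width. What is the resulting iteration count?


Largest divisor of 192 <= 6 is 6
New iterations = 192 / 6 = 32

32


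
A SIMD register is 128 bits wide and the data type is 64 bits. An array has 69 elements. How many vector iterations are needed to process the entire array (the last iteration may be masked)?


Width = 128 / 64 = 2 elements per vector op
Iterations = ceil(69 / 2) = 35

35


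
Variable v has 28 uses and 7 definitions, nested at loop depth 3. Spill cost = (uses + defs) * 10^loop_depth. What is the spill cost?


uses + defs = 28 + 7 = 35
10^3 = 1000
Spill cost = 35 * 1000 = 35000

35000


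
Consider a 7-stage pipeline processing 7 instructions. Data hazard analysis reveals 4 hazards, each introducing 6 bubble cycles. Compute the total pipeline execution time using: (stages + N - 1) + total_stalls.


Base cycles = 7 + 7 - 1 = 13
Total stalls = 4 * 6 = 24
Total = 13 + 24 = 37

37


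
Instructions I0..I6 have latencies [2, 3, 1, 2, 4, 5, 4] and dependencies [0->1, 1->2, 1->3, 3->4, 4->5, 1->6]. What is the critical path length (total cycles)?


Compute longest path through dependency graph: dist(Ik) = max over predecessors of dist + latency(Ik).
dist(I0) = latency 2 = 2
dist(I1) = dist(I0) + 3 = 2 + 3 = 5
dist(I2) = dist(I1) + 1 = 5 + 1 = 6
dist(I3) = dist(I1) + 2 = 5 + 2 = 7
dist(I4) = dist(I3) + 4 = 7 + 4 = 11
dist(I5) = dist(I4) + 5 = 11 + 5 = 16
dist(I6) = dist(I1) + 4 = 5 + 4 = 9
Critical path = max dist = 16

16
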